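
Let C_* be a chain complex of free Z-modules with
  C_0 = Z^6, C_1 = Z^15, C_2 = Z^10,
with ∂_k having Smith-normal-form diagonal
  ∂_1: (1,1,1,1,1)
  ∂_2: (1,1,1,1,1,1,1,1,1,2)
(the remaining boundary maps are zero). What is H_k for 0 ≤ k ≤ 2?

H_0 = Z,  H_1 = Z/2,  H_2 = 0.

H_0: b_0 = 6 − 0 − 5 = 1; torsion from ∂_1 factors > 1: none. So H_0 = Z.
H_1: b_1 = 15 − 5 − 10 = 0; torsion from ∂_2 factors > 1: [2]. So H_1 = Z/2.
H_2: b_2 = 10 − 10 − 0 = 0; torsion from ∂_3 factors > 1: none. So H_2 = 0.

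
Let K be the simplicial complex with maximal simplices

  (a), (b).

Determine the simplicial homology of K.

We work with the vertex ordering a < b. The simplices of K, each written with vertices in increasing order, are:

  0-simplices (2): a, b

giving chain groups C_0 ≅ Z^2.

Reading off H_k = ker ∂_k / im ∂_{k+1}:

  H_0: rank C_0 − rank ∂_1 = 2 − 0 = 2, and there is no ∂_1, so H_0 ≅ Z^2.

H_0 = Z^2.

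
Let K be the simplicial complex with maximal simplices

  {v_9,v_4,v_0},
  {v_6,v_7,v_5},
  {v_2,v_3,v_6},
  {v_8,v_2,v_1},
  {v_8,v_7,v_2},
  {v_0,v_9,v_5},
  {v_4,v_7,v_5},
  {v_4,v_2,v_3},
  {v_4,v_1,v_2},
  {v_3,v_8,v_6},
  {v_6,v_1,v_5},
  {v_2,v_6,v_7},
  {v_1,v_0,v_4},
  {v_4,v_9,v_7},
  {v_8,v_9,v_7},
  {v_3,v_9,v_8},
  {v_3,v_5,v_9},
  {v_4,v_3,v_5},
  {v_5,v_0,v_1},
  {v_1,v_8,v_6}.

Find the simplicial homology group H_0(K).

H_0 ≅ Z.

K has 10 vertices, 30 edges, 20 triangles.
rank ∂_0 = 0, rank ∂_1 = 9 ⇒ b_0 = 10 − 0 − 9 = 1; all invariant factors of ∂_1 are 1 so no torsion. So H_0 ≅ Z.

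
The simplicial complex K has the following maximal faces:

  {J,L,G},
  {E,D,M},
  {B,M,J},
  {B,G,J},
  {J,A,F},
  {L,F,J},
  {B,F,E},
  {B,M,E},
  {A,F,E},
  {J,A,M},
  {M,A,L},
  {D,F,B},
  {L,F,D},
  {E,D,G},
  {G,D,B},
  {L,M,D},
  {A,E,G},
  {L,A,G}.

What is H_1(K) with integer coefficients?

H_1 ≅ Z ⊕ Z/2Z.

Order the vertices as A < B < D < E < F < G < J < L < M. Listing each simplex with vertices in this order, K has dimension 2 with simplices:

  0-simplices (9): A, B, D, E, F, G, J, L, M
  1-simplices (27): AE, AF, AG, AJ, AL, AM, BD, BE, BF, BG, BJ, BM, DE, DF, DG, DL, DM, EF, EG, EM, FJ, FL, GJ, GL, JL, JM, LM
  2-simplices (18): AEF, AEG, AFJ, AGL, AJM, ALM, BDF, BDG, BEF, BEM, BGJ, BJM, DEG, DEM, DFL, DLM, FJL, GJL

Hence C_0 ≅ Z^9, C_1 ≅ Z^27, C_2 ≅ Z^18.

The boundary map ∂_1: C_1 → C_0 sends each edge [p,q] (with p < q) to q − p.
This gives a 9×27 integer matrix of rank 8; reducing to Smith normal form yields diagonal entries (1,1,1,1,1,1,1,1).

Boundary ∂_2: C_2 → C_1 acts by ∂[p,q,r] = [q,r] − [p,r] + [p,q]. For instance
  ∂GJL = JL − GL + GJ,
  ∂BDG = DG − BG + BD.
This gives a 27×18 integer matrix of rank 18; reducing to Smith normal form yields diagonal entries (1,1,1,1,1,1,1,1,1,1,1,1,1,1,1,1,1,2).

Now H_k = ker ∂_k / im ∂_{k+1}, so:

  H_1: rank ker ∂_1 − rank ∂_2 = (27 − 8) − 18 = 1, and ∂_2 has invariant factor 2 > 1, so H_1 ≅ Z ⊕ Z/2Z.

(K is a triangulation of the Klein bottle.)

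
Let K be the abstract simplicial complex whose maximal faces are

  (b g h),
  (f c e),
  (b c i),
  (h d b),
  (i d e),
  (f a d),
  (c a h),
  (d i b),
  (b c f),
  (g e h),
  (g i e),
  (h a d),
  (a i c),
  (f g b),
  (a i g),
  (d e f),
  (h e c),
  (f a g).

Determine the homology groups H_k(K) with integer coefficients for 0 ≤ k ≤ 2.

Fix the vertex order a < b < c < d < e < f < g < h < i and write every simplex with vertices in increasing order. Then dim K = 2 and the simplices of K are:

  0-simplices (9): a, b, c, d, e, f, g, h, i
  1-simplices (27): ac, ad, af, ag, ah, ai, bc, bd, bf, bg, bh, bi, ce, cf, ch, ci, de, df, dh, di, ef, eg, eh, ei, fg, gh, gi
  2-simplices (18): ach, aci, adf, adh, afg, agi, bcf, bci, bdh, bdi, bfg, bgh, cef, ceh, def, dei, egh, egi

so the chain groups are C_0 ≅ Z^9, C_1 ≅ Z^27, C_2 ≅ Z^18.

The boundary map ∂_1: C_1 → C_0 is given by ∂[p,q] = [q] − [p]. For instance
  ∂ah = h − a.
The 9×27 boundary matrix has rank 8 and Smith normal form diag(1,1,1,1,1,1,1,1).

The boundary map ∂_2: C_2 → C_1 sends each 2-simplex [p,q,r] to [q,r] − [p,r] + [p,q]. For instance
  ∂bci = ci − bi + bc,
  ∂aci = ci − ai + ac.
This gives a 27×18 integer matrix of rank 17; reducing to Smith normal form yields diagonal entries (1,1,1,1,1,1,1,1,1,1,1,1,1,1,1,1,1).

Reading off H_k = ker ∂_k / im ∂_{k+1}:

  H_0: rank C_0 − rank ∂_1 = 9 − 8 = 1, and the invariant factors of ∂_1 are all 1, so H_0 = Z.
  H_1: rank ker ∂_1 − rank ∂_2 = (27 − 8) − 17 = 2, and the invariant factors of ∂_2 are all 1, so H_1 = Z^2.
  H_2: rank ker ∂_2 − rank ∂_3 = (18 − 17) − 0 = 1, and there is no ∂_3, so H_2 = Z.

As a check, the Euler characteristic is 9 − 27 + 18 = 0, which agrees with 1 − 2 + 1 = 0.

H_0 = Z,  H_1 = Z^2,  H_2 = Z.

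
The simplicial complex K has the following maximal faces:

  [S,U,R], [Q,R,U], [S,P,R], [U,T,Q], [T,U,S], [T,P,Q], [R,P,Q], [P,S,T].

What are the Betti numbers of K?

Fix the vertex order P < Q < R < S < T < U and write every simplex with vertices in increasing order. Then dim K = 2 and the simplices of K are:

  0-simplices (6): P, Q, R, S, T, U
  1-simplices (12): PQ, PR, PS, PT, QR, QT, QU, RS, RU, ST, SU, TU
  2-simplices (8): PQR, PQT, PRS, PST, QRU, QTU, RSU, STU

so the chain groups are C_0 ≅ Z^6, C_1 ≅ Z^12, C_2 ≅ Z^8.

The boundary map ∂_1: C_1 → C_0 is given by ∂[p,q] = [q] − [p].
As a 6×12 matrix over Z this has rank 5, with invariant factors (1,1,1,1,1).

The boundary map ∂_2: C_2 → C_1 sends each 2-simplex [p,q,r] to [q,r] − [p,r] + [p,q]. For instance
  ∂PRS = RS − PS + PR,
  ∂QRU = RU − QU + QR.
This gives a 12×8 integer matrix of rank 7; reducing to Smith normal form yields diagonal entries (1,1,1,1,1,1,1).

Reading off H_k = ker ∂_k / im ∂_{k+1}:

  H_0: rank C_0 − rank ∂_1 = 6 − 5 = 1, and the invariant factors of ∂_1 are all 1, so H_0 ≅ Z.
  H_1: rank ker ∂_1 − rank ∂_2 = (12 − 5) − 7 = 0, and the invariant factors of ∂_2 are all 1, so H_1 ≅ 0.
  H_2: rank ker ∂_2 − rank ∂_3 = (8 − 7) − 0 = 1, and there is no ∂_3, so H_2 ≅ Z.

Hence the Betti numbers are b_0 = 1, b_1 = 0, b_2 = 1.

b_0 = 1, b_1 = 0, b_2 = 1.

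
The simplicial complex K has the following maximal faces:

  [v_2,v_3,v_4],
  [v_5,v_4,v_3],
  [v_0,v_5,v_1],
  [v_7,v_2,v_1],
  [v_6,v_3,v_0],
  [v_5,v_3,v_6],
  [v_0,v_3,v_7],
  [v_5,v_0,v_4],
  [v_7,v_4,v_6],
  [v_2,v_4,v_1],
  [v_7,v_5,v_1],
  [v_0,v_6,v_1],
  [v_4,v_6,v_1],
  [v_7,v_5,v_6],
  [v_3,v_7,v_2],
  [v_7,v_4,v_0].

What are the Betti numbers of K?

We work with the vertex ordering v_0 < v_1 < v_2 < v_3 < v_4 < v_5 < v_6 < v_7. The simplices of K, each written with vertices in increasing order, are:

  0-simplices (8): [v_0], [v_1], [v_2], [v_3], [v_4], [v_5], [v_6], [v_7]
  1-simplices (24): (24 of them)
  2-simplices (16): (16 of them)

so the chain groups are C_0 ≅ Z^8, C_1 ≅ Z^24, C_2 ≅ Z^16.

∂_1: C_1 → C_0 maps an edge to its endpoints' difference, ∂[p,q] = q − p.
The 8×24 boundary matrix has rank 7 and Smith normal form diag(1,1,1,1,1,1,1).

∂_2: C_2 → C_1 sends each 2-simplex [p,q,r] to [q,r] − [p,r] + [p,q]. For instance
  ∂[v_1,v_2,v_4] = [v_2,v_4] − [v_1,v_4] + [v_1,v_2],
  ∂[v_2,v_3,v_7] = [v_3,v_7] − [v_2,v_7] + [v_2,v_3].
This gives a 24×16 integer matrix of rank 15; reducing to Smith normal form yields diagonal entries (1,1,1,1,1,1,1,1,1,1,1,1,1,1,1).

Computing H_k = (kernel of ∂_k) / (image of ∂_{k+1}):

  H_0: rank C_0 − rank ∂_1 = 8 − 7 = 1, and the invariant factors of ∂_1 are all 1, so H_0 = Z.
  H_1: rank ker ∂_1 − rank ∂_2 = (24 − 7) − 15 = 2, and the invariant factors of ∂_2 are all 1, so H_1 = Z^2.
  H_2: rank ker ∂_2 − rank ∂_3 = (16 − 15) − 0 = 1, and there is no ∂_3, so H_2 = Z.

Hence the Betti numbers are b_0 = 1, b_1 = 2, b_2 = 1.

b_0 = 1, b_1 = 2, b_2 = 1.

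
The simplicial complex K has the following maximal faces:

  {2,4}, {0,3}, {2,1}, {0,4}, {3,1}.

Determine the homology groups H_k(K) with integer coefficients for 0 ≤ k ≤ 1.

H_0 = Z,  H_1 = Z.

We work with the vertex ordering 0 < 1 < 2 < 3 < 4. The simplices of K, each written with vertices in increasing order, are:

  0-simplices (5): [0], [1], [2], [3], [4]
  1-simplices (5): [0,3], [0,4], [1,2], [1,3], [2,4]

so the chain groups are C_0 ≅ Z^5, C_1 ≅ Z^5.

∂_1: C_1 → C_0 maps an edge to its endpoints' difference, ∂[p,q] = q − p. For instance
  ∂[2,4] = [4] − [2].
The 5×5 boundary matrix has rank 4 and Smith normal form diag(1,1,1,1).

Computing H_k = (kernel of ∂_k) / (image of ∂_{k+1}):

  H_0: rank C_0 − rank ∂_1 = 5 − 4 = 1, and the invariant factors of ∂_1 are all 1, so H_0 ≅ Z.
  H_1: rank ker ∂_1 − rank ∂_2 = (5 − 4) − 0 = 1, and there is no ∂_2, so H_1 ≅ Z.

As a check, the Euler characteristic is 5 − 5 = 0, which agrees with 1 − 1 = 0.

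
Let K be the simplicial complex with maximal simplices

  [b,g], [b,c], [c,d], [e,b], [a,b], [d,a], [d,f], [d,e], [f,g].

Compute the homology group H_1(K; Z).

We work with the vertex ordering a < b < c < d < e < f < g. The simplices of K, each written with vertices in increasing order, are:

  0-simplices (7): a, b, c, d, e, f, g
  1-simplices (9): ab, ad, bc, be, bg, cd, de, df, fg

giving chain groups C_0 ≅ Z^7, C_1 ≅ Z^9.

The boundary map ∂_1: C_1 → C_0 sends each edge [p,q] (with p < q) to q − p.
The 7×9 boundary matrix has rank 6 and Smith normal form diag(1,1,1,1,1,1).

From H_k ≅ ker(∂_k) / im(∂_{k+1}) we obtain:

  H_1: rank ker ∂_1 − rank ∂_2 = (9 − 6) − 0 = 3, and there is no ∂_2, so H_1 ≅ Z^3.

H_1 ≅ Z^3.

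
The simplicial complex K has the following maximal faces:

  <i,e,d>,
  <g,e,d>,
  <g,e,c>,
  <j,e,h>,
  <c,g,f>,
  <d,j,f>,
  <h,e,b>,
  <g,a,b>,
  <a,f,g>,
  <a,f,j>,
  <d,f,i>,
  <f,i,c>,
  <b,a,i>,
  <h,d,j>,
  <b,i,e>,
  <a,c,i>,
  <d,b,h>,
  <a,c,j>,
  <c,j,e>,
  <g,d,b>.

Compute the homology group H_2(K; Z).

H_2 ≅ 0.

Take the total order a < b < c < d < e < f < g < h < i < j on the vertex set. Then K (dimension 2) consists of the simplices:

  0-simplices (10): a, b, c, d, e, f, g, h, i, j
  1-simplices (30): ab, ac, af, ag, ai, aj, bd, be, bg, bh, bi, ce, cf, cg, ci, cj, de, df, dg, dh, di, dj, eg, eh, ei, ej, fg, fi, fj, hj
  2-simplices (20): abg, abi, aci, acj, afg, afj, bdg, bdh, beh, bei, ceg, cej, cfg, cfi, deg, dei, dfi, dfj, dhj, ehj

Hence C_0 ≅ Z^10, C_1 ≅ Z^30, C_2 ≅ Z^20.

Boundary ∂_1: C_1 → C_0 maps an edge to its endpoints' difference, ∂[p,q] = q − p. For instance
  ∂be = e − b.
The resulting 10×30 matrix has rank 9, and its Smith normal form has invariant factors (1,1,1,1,1,1,1,1,1).

Boundary ∂_2: C_2 → C_1 sends each 2-simplex [p,q,r] to [q,r] − [p,r] + [p,q]. For instance
  ∂ceg = eg − cg + ce,
  ∂abg = bg − ag + ab.
As a 30×20 matrix over Z this has rank 20, with invariant factors (1,1,1,1,1,1,1,1,1,1,1,1,1,1,1,1,1,1,1,2).

Reading off H_k = ker ∂_k / im ∂_{k+1}:

  H_2: rank ker ∂_2 − rank ∂_3 = (20 − 20) − 0 = 0, and there is no ∂_3, so H_2 = 0.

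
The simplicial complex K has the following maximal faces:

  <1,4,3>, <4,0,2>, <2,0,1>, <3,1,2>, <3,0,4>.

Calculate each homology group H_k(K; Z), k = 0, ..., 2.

H_0 = Z,  H_1 = Z,  H_2 = 0.

Fix the vertex order 0 < 1 < 2 < 3 < 4 and write every simplex with vertices in increasing order. Then dim K = 2 and the simplices of K are:

  0-simplices (5): [0], [1], [2], [3], [4]
  1-simplices (10): [0,1], [0,2], [0,3], [0,4], [1,2], [1,3], [1,4], [2,3], [2,4], [3,4]
  2-simplices (5): [0,1,2], [0,2,4], [0,3,4], [1,2,3], [1,3,4]

so the chain groups are C_0 ≅ Z^5, C_1 ≅ Z^10, C_2 ≅ Z^5.

Boundary ∂_1: C_1 → C_0 maps an edge to its endpoints' difference, ∂[p,q] = q − p. For instance
  ∂[1,2] = [2] − [1].
As a 5×10 matrix over Z this has rank 4, with invariant factors (1,1,1,1).

The boundary map ∂_2: C_2 → C_1 acts by ∂[p,q,r] = [q,r] − [p,r] + [p,q]. For instance
  ∂[0,2,4] = [2,4] − [0,4] + [0,2],
  ∂[0,1,2] = [1,2] − [0,2] + [0,1].
This gives a 10×5 integer matrix of rank 5; reducing to Smith normal form yields diagonal entries (1,1,1,1,1).

Reading off H_k = ker ∂_k / im ∂_{k+1}:

  H_0: rank C_0 − rank ∂_1 = 5 − 4 = 1, and the invariant factors of ∂_1 are all 1, so H_0 = Z.
  H_1: rank ker ∂_1 − rank ∂_2 = (10 − 4) − 5 = 1, and the invariant factors of ∂_2 are all 1, so H_1 = Z.
  H_2: rank ker ∂_2 − rank ∂_3 = (5 − 5) − 0 = 0, and there is no ∂_3, so H_2 = 0.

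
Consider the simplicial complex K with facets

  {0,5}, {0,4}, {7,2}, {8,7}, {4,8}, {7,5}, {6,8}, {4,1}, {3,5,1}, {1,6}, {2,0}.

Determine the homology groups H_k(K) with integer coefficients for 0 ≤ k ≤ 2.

H_0 ≅ Z,  H_1 ≅ Z^4,  H_2 = 0.

We work with the vertex ordering 0 < 1 < 2 < 3 < 4 < 5 < 6 < 7 < 8. The simplices of K, each written with vertices in increasing order, are:

  0-simplices (9): [0], [1], [2], [3], [4], [5], [6], [7], [8]
  1-simplices (13): [0,2], [0,4], [0,5], [1,3], [1,4], [1,5], [1,6], [2,7], [3,5], [4,8], [5,7], [6,8], [7,8]
  2-simplices (1): [1,3,5]

Hence C_0 ≅ Z^9, C_1 ≅ Z^13, C_2 ≅ Z^1.

∂_1: C_1 → C_0 sends each edge [p,q] (with p < q) to q − p. For instance
  ∂[1,6] = [6] − [1].
The resulting 9×13 matrix has rank 8, and its Smith normal form has invariant factors (1,1,1,1,1,1,1,1).

The boundary map ∂_2: C_2 → C_1 acts by ∂[p,q,r] = [q,r] − [p,r] + [p,q]. For instance
  ∂[1,3,5] = [3,5] − [1,5] + [1,3].
As a 13×1 matrix over Z this has rank 1, with invariant factors (1).

Reading off H_k = ker ∂_k / im ∂_{k+1}:

  H_0: rank C_0 − rank ∂_1 = 9 − 8 = 1, and the invariant factors of ∂_1 are all 1, so H_0 = Z.
  H_1: rank ker ∂_1 − rank ∂_2 = (13 − 8) − 1 = 4, and the invariant factors of ∂_2 are all 1, so H_1 = Z^4.
  H_2: rank ker ∂_2 − rank ∂_3 = (1 − 1) − 0 = 0, and there is no ∂_3, so H_2 = 0.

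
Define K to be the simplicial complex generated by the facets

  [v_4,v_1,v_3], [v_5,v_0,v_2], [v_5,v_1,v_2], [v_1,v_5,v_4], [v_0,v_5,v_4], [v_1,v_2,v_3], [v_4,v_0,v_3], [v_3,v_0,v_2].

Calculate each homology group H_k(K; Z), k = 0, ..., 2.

Order the vertices as v_0 < v_1 < v_2 < v_3 < v_4 < v_5. Listing each simplex with vertices in this order, K has dimension 2 with simplices:

  0-simplices (6): [v_0], [v_1], [v_2], [v_3], [v_4], [v_5]
  1-simplices (12): [v_0,v_2], [v_0,v_3], [v_0,v_4], [v_0,v_5], [v_1,v_2], [v_1,v_3], [v_1,v_4], [v_1,v_5], [v_2,v_3], [v_2,v_5], [v_3,v_4], [v_4,v_5]
  2-simplices (8): [v_0,v_2,v_3], [v_0,v_2,v_5], [v_0,v_3,v_4], [v_0,v_4,v_5], [v_1,v_2,v_3], [v_1,v_2,v_5], [v_1,v_3,v_4], [v_1,v_4,v_5]

so the chain groups are C_0 ≅ Z^6, C_1 ≅ Z^12, C_2 ≅ Z^8.

The boundary map ∂_1: C_1 → C_0 is given by ∂[p,q] = [q] − [p]. For instance
  ∂[v_1,v_4] = [v_4] − [v_1].
As a 6×12 matrix over Z this has rank 5, with invariant factors (1,1,1,1,1).

∂_2: C_2 → C_1 maps a triangle to the signed sum of its edges. For instance
  ∂[v_0,v_3,v_4] = [v_3,v_4] − [v_0,v_4] + [v_0,v_3],
  ∂[v_0,v_2,v_3] = [v_2,v_3] − [v_0,v_3] + [v_0,v_2].
The 12×8 boundary matrix has rank 7 and Smith normal form diag(1,1,1,1,1,1,1).

Reading off H_k = ker ∂_k / im ∂_{k+1}:

  H_0: rank C_0 − rank ∂_1 = 6 − 5 = 1, and the invariant factors of ∂_1 are all 1, so H_0 ≅ Z.
  H_1: rank ker ∂_1 − rank ∂_2 = (12 − 5) − 7 = 0, and the invariant factors of ∂_2 are all 1, so H_1 ≅ 0.
  H_2: rank ker ∂_2 − rank ∂_3 = (8 − 7) − 0 = 1, and there is no ∂_3, so H_2 ≅ Z.

H_0 = Z,  H_1 = 0,  H_2 = Z.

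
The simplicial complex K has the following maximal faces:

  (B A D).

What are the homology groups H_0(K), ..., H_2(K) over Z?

H_0 = Z,  H_1 = 0,  H_2 = 0.

Order the vertices as A < B < D. Listing each simplex with vertices in this order, K has dimension 2 with simplices:

  0-simplices (3): A, B, D
  1-simplices (3): AB, AD, BD
  2-simplices (1): ABD

so the chain groups are C_0 ≅ Z^3, C_1 ≅ Z^3, C_2 ≅ Z^1.

∂_1: C_1 → C_0 is given by ∂[p,q] = [q] − [p].
The resulting 3×3 matrix has rank 2, and its Smith normal form has invariant factors (1,1).

∂_2: C_2 → C_1 sends each 2-simplex [p,q,r] to [q,r] − [p,r] + [p,q]. For instance
  ∂ABD = BD − AD + AB.
The 3×1 boundary matrix has rank 1 and Smith normal form diag(1).

Reading off H_k = ker ∂_k / im ∂_{k+1}:

  H_0: rank C_0 − rank ∂_1 = 3 − 2 = 1, and the invariant factors of ∂_1 are all 1, so H_0 = Z.
  H_1: rank ker ∂_1 − rank ∂_2 = (3 − 2) − 1 = 0, and the invariant factors of ∂_2 are all 1, so H_1 = 0.
  H_2: rank ker ∂_2 − rank ∂_3 = (1 − 1) − 0 = 0, and there is no ∂_3, so H_2 = 0.

As a check, the Euler characteristic is 3 − 3 + 1 = 1, which agrees with 1 − 0 + 0 = 1.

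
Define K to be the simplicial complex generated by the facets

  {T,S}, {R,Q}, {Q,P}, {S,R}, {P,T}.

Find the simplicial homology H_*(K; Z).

Take the total order P < Q < R < S < T on the vertex set. Then K (dimension 1) consists of the simplices:

  0-simplices (5): P, Q, R, S, T
  1-simplices (5): PQ, PT, QR, RS, ST

giving chain groups C_0 ≅ Z^5, C_1 ≅ Z^5.

Boundary ∂_1: C_1 → C_0 is given by ∂[p,q] = [q] − [p]. For instance
  ∂ST = T − S.
The 5×5 boundary matrix has rank 4 and Smith normal form diag(1,1,1,1).

Reading off H_k = ker ∂_k / im ∂_{k+1}:

  H_0: rank C_0 − rank ∂_1 = 5 − 4 = 1, and the invariant factors of ∂_1 are all 1, so H_0 ≅ Z.
  H_1: rank ker ∂_1 − rank ∂_2 = (5 − 4) − 0 = 1, and there is no ∂_2, so H_1 ≅ Z.

H_0 ≅ Z,  H_1 ≅ Z.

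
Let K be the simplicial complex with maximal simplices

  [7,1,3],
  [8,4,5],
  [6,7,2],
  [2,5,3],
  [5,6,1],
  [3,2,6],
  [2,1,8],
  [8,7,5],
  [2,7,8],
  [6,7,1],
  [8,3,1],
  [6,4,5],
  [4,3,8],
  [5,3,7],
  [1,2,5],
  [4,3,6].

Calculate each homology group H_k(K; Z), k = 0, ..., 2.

H_0 ≅ Z,  H_1 ≅ Z^2,  H_2 ≅ Z.

Order the vertices as 1 < 2 < 3 < 4 < 5 < 6 < 7 < 8. Listing each simplex with vertices in this order, K has dimension 2 with simplices:

  0-simplices (8): [1], [2], [3], [4], [5], [6], [7], [8]
  1-simplices (24): (24 of them)
  2-simplices (16): [1,2,5], [1,2,8], [1,3,7], [1,3,8], [1,5,6], [1,6,7], [2,3,5], [2,3,6], [2,6,7], [2,7,8], [3,4,6], [3,4,8], [3,5,7], [4,5,6], [4,5,8], [5,7,8]

so the chain groups are C_0 ≅ Z^8, C_1 ≅ Z^24, C_2 ≅ Z^16.

The boundary map ∂_1: C_1 → C_0 sends each edge [p,q] (with p < q) to q − p. For instance
  ∂[5,8] = [8] − [5].
This gives a 8×24 integer matrix of rank 7; reducing to Smith normal form yields diagonal entries (1,1,1,1,1,1,1).

The boundary map ∂_2: C_2 → C_1 acts by ∂[p,q,r] = [q,r] − [p,r] + [p,q]. For instance
  ∂[4,5,8] = [5,8] − [4,8] + [4,5],
  ∂[3,4,6] = [4,6] − [3,6] + [3,4].
The resulting 24×16 matrix has rank 15, and its Smith normal form has invariant factors (1,1,1,1,1,1,1,1,1,1,1,1,1,1,1).

Now H_k = ker ∂_k / im ∂_{k+1}, so:

  H_0: rank C_0 − rank ∂_1 = 8 − 7 = 1, and the invariant factors of ∂_1 are all 1, so H_0 = Z.
  H_1: rank ker ∂_1 − rank ∂_2 = (24 − 7) − 15 = 2, and the invariant factors of ∂_2 are all 1, so H_1 = Z^2.
  H_2: rank ker ∂_2 − rank ∂_3 = (16 − 15) − 0 = 1, and there is no ∂_3, so H_2 = Z.

As a check, the Euler characteristic is 8 − 24 + 16 = 0, which agrees with 1 − 2 + 1 = 0.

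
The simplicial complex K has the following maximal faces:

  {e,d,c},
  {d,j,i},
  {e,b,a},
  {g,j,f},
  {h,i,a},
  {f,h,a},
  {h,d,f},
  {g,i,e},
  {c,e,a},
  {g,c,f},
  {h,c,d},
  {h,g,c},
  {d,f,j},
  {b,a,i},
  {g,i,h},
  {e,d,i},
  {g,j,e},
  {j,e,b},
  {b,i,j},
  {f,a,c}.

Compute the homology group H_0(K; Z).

H_0 ≅ Z.

Order the vertices as a < b < c < d < e < f < g < h < i < j. Listing each simplex with vertices in this order, K has dimension 2 with simplices:

  0-simplices (10): a, b, c, d, e, f, g, h, i, j
  1-simplices (30): ab, ac, ae, af, ah, ai, be, bi, bj, cd, ce, cf, cg, ch, de, df, dh, di, dj, eg, ei, ej, fg, fh, fj, gh, gi, gj, hi, ij
  2-simplices (20): abe, abi, ace, acf, afh, ahi, bej, bij, cde, cdh, cfg, cgh, dei, dfh, dfj, dij, egi, egj, fgj, ghi

Hence C_0 ≅ Z^10, C_1 ≅ Z^30, C_2 ≅ Z^20.

Boundary ∂_1: C_1 → C_0 sends each edge [p,q] (with p < q) to q − p. For instance
  ∂gi = i − g.
The 10×30 boundary matrix has rank 9 and Smith normal form diag(1,1,1,1,1,1,1,1,1).

Boundary ∂_2: C_2 → C_1 maps a triangle to the signed sum of its edges. For instance
  ∂egi = gi − ei + eg,
  ∂cde = de − ce + cd.
The 30×20 boundary matrix has rank 20 and Smith normal form diag(1,1,1,1,1,1,1,1,1,1,1,1,1,1,1,1,1,1,1,2).

Reading off H_k = ker ∂_k / im ∂_{k+1}:

  H_0: rank C_0 − rank ∂_1 = 10 − 9 = 1, and the invariant factors of ∂_1 are all 1, so H_0 ≅ Z.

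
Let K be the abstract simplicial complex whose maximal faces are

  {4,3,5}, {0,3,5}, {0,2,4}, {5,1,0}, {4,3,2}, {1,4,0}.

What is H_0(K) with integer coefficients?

We work with the vertex ordering 0 < 1 < 2 < 3 < 4 < 5. The simplices of K, each written with vertices in increasing order, are:

  0-simplices (6): [0], [1], [2], [3], [4], [5]
  1-simplices (12): [0,1], [0,2], [0,3], [0,4], [0,5], [1,4], [1,5], [2,3], [2,4], [3,4], [3,5], [4,5]
  2-simplices (6): [0,1,4], [0,1,5], [0,2,4], [0,3,5], [2,3,4], [3,4,5]

Hence C_0 ≅ Z^6, C_1 ≅ Z^12, C_2 ≅ Z^6.

The boundary map ∂_1: C_1 → C_0 sends each edge [p,q] (with p < q) to q − p. For instance
  ∂[0,4] = [4] − [0].
The resulting 6×12 matrix has rank 5, and its Smith normal form has invariant factors (1,1,1,1,1).

Boundary ∂_2: C_2 → C_1 maps a triangle to the signed sum of its edges. For instance
  ∂[0,3,5] = [3,5] − [0,5] + [0,3],
  ∂[0,1,5] = [1,5] − [0,5] + [0,1].
The 12×6 boundary matrix has rank 6 and Smith normal form diag(1,1,1,1,1,1).

Computing H_k = (kernel of ∂_k) / (image of ∂_{k+1}):

  H_0: rank C_0 − rank ∂_1 = 6 − 5 = 1, and the invariant factors of ∂_1 are all 1, so H_0 ≅ Z.

H_0 = Z.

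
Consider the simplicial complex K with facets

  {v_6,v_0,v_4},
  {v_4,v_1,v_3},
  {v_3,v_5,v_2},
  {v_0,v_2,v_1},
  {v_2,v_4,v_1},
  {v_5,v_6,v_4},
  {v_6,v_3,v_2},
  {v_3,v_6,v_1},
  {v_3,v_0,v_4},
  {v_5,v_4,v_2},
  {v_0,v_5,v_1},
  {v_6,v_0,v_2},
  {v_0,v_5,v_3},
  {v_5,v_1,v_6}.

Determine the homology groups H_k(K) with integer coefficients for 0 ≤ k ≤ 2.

We work with the vertex ordering v_0 < v_1 < v_2 < v_3 < v_4 < v_5 < v_6. The simplices of K, each written with vertices in increasing order, are:

  0-simplices (7): [v_0], [v_1], [v_2], [v_3], [v_4], [v_5], [v_6]
  1-simplices (21): (21 of them)
  2-simplices (14): (14 of them)

Hence C_0 ≅ Z^7, C_1 ≅ Z^21, C_2 ≅ Z^14.

∂_1: C_1 → C_0 is given by ∂[p,q] = [q] − [p]. For instance
  ∂[v_0,v_2] = [v_2] − [v_0].
This gives a 7×21 integer matrix of rank 6; reducing to Smith normal form yields diagonal entries (1,1,1,1,1,1).

The boundary map ∂_2: C_2 → C_1 maps a triangle to the signed sum of its edges. For instance
  ∂[v_0,v_1,v_2] = [v_1,v_2] − [v_0,v_2] + [v_0,v_1],
  ∂[v_1,v_2,v_4] = [v_2,v_4] − [v_1,v_4] + [v_1,v_2].
The 21×14 boundary matrix has rank 13 and Smith normal form diag(1,1,1,1,1,1,1,1,1,1,1,1,1).

Now H_k = ker ∂_k / im ∂_{k+1}, so:

  H_0: rank C_0 − rank ∂_1 = 7 − 6 = 1, and the invariant factors of ∂_1 are all 1, so H_0 = Z.
  H_1: rank ker ∂_1 − rank ∂_2 = (21 − 6) − 13 = 2, and the invariant factors of ∂_2 are all 1, so H_1 = Z^2.
  H_2: rank ker ∂_2 − rank ∂_3 = (14 − 13) − 0 = 1, and there is no ∂_3, so H_2 = Z.

As a check, the Euler characteristic is 7 − 21 + 14 = 0, which agrees with 1 − 2 + 1 = 0.
(K is a triangulation of the torus T^2.)

H_0 ≅ Z,  H_1 ≅ Z^2,  H_2 ≅ Z.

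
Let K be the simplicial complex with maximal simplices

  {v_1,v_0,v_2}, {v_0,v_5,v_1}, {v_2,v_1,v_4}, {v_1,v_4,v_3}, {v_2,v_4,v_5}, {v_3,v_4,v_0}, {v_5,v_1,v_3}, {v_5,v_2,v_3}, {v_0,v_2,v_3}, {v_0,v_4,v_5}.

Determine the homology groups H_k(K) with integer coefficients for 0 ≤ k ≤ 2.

H_0 = Z,  H_1 = Z_2,  H_2 = 0.

We work with the vertex ordering v_0 < v_1 < v_2 < v_3 < v_4 < v_5. The simplices of K, each written with vertices in increasing order, are:

  0-simplices (6): [v_0], [v_1], [v_2], [v_3], [v_4], [v_5]
  1-simplices (15): (15 of them)
  2-simplices (10): [v_0,v_1,v_2], [v_0,v_1,v_5], [v_0,v_2,v_3], [v_0,v_3,v_4], [v_0,v_4,v_5], [v_1,v_2,v_4], [v_1,v_3,v_4], [v_1,v_3,v_5], [v_2,v_3,v_5], [v_2,v_4,v_5]

giving chain groups C_0 ≅ Z^6, C_1 ≅ Z^15, C_2 ≅ Z^10.

∂_1: C_1 → C_0 sends each edge [p,q] (with p < q) to q − p.
This gives a 6×15 integer matrix of rank 5; reducing to Smith normal form yields diagonal entries (1,1,1,1,1).

∂_2: C_2 → C_1 acts by ∂[p,q,r] = [q,r] − [p,r] + [p,q]. For instance
  ∂[v_0,v_1,v_2] = [v_1,v_2] − [v_0,v_2] + [v_0,v_1],
  ∂[v_1,v_2,v_4] = [v_2,v_4] − [v_1,v_4] + [v_1,v_2].
The 15×10 boundary matrix has rank 10 and Smith normal form diag(1,1,1,1,1,1,1,1,1,2).

Now H_k = ker ∂_k / im ∂_{k+1}, so:

  H_0: rank C_0 − rank ∂_1 = 6 − 5 = 1, and the invariant factors of ∂_1 are all 1, so H_0 ≅ Z.
  H_1: rank ker ∂_1 − rank ∂_2 = (15 − 5) − 10 = 0, and ∂_2 has invariant factor 2 > 1, so H_1 ≅ Z_2.
  H_2: rank ker ∂_2 − rank ∂_3 = (10 − 10) − 0 = 0, and there is no ∂_3, so H_2 ≅ 0.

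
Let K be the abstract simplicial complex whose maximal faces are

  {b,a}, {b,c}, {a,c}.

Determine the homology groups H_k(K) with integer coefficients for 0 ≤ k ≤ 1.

Fix the vertex order a < b < c and write every simplex with vertices in increasing order. Then dim K = 1 and the simplices of K are:

  0-simplices (3): a, b, c
  1-simplices (3): ab, ac, bc

so the chain groups are C_0 ≅ Z^3, C_1 ≅ Z^3.

∂_1: C_1 → C_0 maps an edge to its endpoints' difference, ∂[p,q] = q − p. For instance
  ∂ab = b − a.
The resulting 3×3 matrix has rank 2, and its Smith normal form has invariant factors (1,1).

From H_k ≅ ker(∂_k) / im(∂_{k+1}) we obtain:

  H_0: rank C_0 − rank ∂_1 = 3 − 2 = 1, and the invariant factors of ∂_1 are all 1, so H_0 = Z.
  H_1: rank ker ∂_1 − rank ∂_2 = (3 − 2) − 0 = 1, and there is no ∂_2, so H_1 = Z.

As a check, the Euler characteristic is 3 − 3 = 0, which agrees with 1 − 1 = 0.
(K is a triangulation of the circle S^1.)

H_0 ≅ Z,  H_1 ≅ Z.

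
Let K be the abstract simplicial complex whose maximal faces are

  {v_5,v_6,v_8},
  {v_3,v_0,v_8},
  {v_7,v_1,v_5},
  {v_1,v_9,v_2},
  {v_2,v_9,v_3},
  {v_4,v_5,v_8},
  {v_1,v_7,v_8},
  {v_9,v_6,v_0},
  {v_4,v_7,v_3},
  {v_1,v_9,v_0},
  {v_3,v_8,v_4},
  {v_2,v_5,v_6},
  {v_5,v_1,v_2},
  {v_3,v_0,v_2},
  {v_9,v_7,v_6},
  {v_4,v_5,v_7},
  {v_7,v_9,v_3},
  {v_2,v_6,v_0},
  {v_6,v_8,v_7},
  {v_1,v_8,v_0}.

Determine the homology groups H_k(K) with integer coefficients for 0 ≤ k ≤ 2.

H_0 ≅ Z,  H_1 ≅ Z ⊕ Z/2,  H_2 = 0.

Order the vertices as v_0 < v_1 < v_2 < v_3 < v_4 < v_5 < v_6 < v_7 < v_8 < v_9. Listing each simplex with vertices in this order, K has dimension 2 with simplices:

  0-simplices (10): [v_0], [v_1], [v_2], [v_3], [v_4], [v_5], [v_6], [v_7], [v_8], [v_9]
  1-simplices (30): (30 of them)
  2-simplices (20): (20 of them)

so the chain groups are C_0 ≅ Z^10, C_1 ≅ Z^30, C_2 ≅ Z^20.

∂_1: C_1 → C_0 sends each edge [p,q] (with p < q) to q − p. For instance
  ∂[v_3,v_7] = [v_7] − [v_3].
This gives a 10×30 integer matrix of rank 9; reducing to Smith normal form yields diagonal entries (1,1,1,1,1,1,1,1,1).

The boundary map ∂_2: C_2 → C_1 acts by ∂[p,q,r] = [q,r] − [p,r] + [p,q]. For instance
  ∂[v_4,v_5,v_8] = [v_5,v_8] − [v_4,v_8] + [v_4,v_5],
  ∂[v_6,v_7,v_8] = [v_7,v_8] − [v_6,v_8] + [v_6,v_7].
This gives a 30×20 integer matrix of rank 20; reducing to Smith normal form yields diagonal entries (1,1,1,1,1,1,1,1,1,1,1,1,1,1,1,1,1,1,1,2).

Now H_k = ker ∂_k / im ∂_{k+1}, so:

  H_0: rank C_0 − rank ∂_1 = 10 − 9 = 1, and the invariant factors of ∂_1 are all 1, so H_0 = Z.
  H_1: rank ker ∂_1 − rank ∂_2 = (30 − 9) − 20 = 1, and ∂_2 has invariant factor 2 > 1, so H_1 = Z ⊕ Z/2.
  H_2: rank ker ∂_2 − rank ∂_3 = (20 − 20) − 0 = 0, and there is no ∂_3, so H_2 = 0.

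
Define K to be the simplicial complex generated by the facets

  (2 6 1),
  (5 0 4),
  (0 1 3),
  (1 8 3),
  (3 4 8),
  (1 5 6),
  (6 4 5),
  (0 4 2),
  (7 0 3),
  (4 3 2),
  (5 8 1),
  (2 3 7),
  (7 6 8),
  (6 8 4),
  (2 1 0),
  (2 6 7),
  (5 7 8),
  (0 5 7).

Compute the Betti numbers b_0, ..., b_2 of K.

b_0 = 1, b_1 = 1, b_2 = 0.

Take the total order 0 < 1 < 2 < 3 < 4 < 5 < 6 < 7 < 8 on the vertex set. Then K (dimension 2) consists of the simplices:

  0-simplices (9): [0], [1], [2], [3], [4], [5], [6], [7], [8]
  1-simplices (27): (27 of them)
  2-simplices (18): [0,1,2], [0,1,3], [0,2,4], [0,3,7], [0,4,5], [0,5,7], [1,2,6], [1,3,8], [1,5,6], [1,5,8], [2,3,4], [2,3,7], [2,6,7], [3,4,8], [4,5,6], [4,6,8], [5,7,8], [6,7,8]

giving chain groups C_0 ≅ Z^9, C_1 ≅ Z^27, C_2 ≅ Z^18.

The boundary map ∂_1: C_1 → C_0 sends each edge [p,q] (with p < q) to q − p. For instance
  ∂[7,8] = [8] − [7].
The 9×27 boundary matrix has rank 8 and Smith normal form diag(1,1,1,1,1,1,1,1).

∂_2: C_2 → C_1 maps a triangle to the signed sum of its edges. For instance
  ∂[1,2,6] = [2,6] − [1,6] + [1,2],
  ∂[1,3,8] = [3,8] − [1,8] + [1,3].
The 27×18 boundary matrix has rank 18 and Smith normal form diag(1,1,1,1,1,1,1,1,1,1,1,1,1,1,1,1,1,2).

Now H_k = ker ∂_k / im ∂_{k+1}, so:

  H_0: rank C_0 − rank ∂_1 = 9 − 8 = 1, and the invariant factors of ∂_1 are all 1, so H_0 = Z.
  H_1: rank ker ∂_1 − rank ∂_2 = (27 − 8) − 18 = 1, and ∂_2 has invariant factor 2 > 1, so H_1 = Z ⊕ Z_2.
  H_2: rank ker ∂_2 − rank ∂_3 = (18 − 18) − 0 = 0, and there is no ∂_3, so H_2 = 0.

As a check, the Euler characteristic is 9 − 27 + 18 = 0, which agrees with 1 − 1 + 0 = 0.
(K is a triangulation of the Klein bottle.)

Hence the Betti numbers are b_0 = 1, b_1 = 1, b_2 = 0.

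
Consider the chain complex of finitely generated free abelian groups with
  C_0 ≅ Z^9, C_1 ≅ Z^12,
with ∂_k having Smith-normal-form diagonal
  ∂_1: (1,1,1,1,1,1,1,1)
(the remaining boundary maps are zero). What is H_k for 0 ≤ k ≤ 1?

H_0: b_0 = 9 − 0 − 8 = 1; torsion from ∂_1 factors > 1: none. So H_0 ≅ Z.
H_1: b_1 = 12 − 8 − 0 = 4; torsion from ∂_2 factors > 1: none. So H_1 ≅ Z^4.

H_0 ≅ Z,  H_1 ≅ Z^4.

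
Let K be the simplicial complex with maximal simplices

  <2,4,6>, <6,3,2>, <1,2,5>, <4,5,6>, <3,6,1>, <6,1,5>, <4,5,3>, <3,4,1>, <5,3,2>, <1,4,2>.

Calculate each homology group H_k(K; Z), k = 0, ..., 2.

Take the total order 1 < 2 < 3 < 4 < 5 < 6 on the vertex set. Then K (dimension 2) consists of the simplices:

  0-simplices (6): [1], [2], [3], [4], [5], [6]
  1-simplices (15): [1,2], [1,3], [1,4], [1,5], [1,6], [2,3], [2,4], [2,5], [2,6], [3,4], [3,5], [3,6], [4,5], [4,6], [5,6]
  2-simplices (10): [1,2,4], [1,2,5], [1,3,4], [1,3,6], [1,5,6], [2,3,5], [2,3,6], [2,4,6], [3,4,5], [4,5,6]

so the chain groups are C_0 ≅ Z^6, C_1 ≅ Z^15, C_2 ≅ Z^10.

∂_1: C_1 → C_0 maps an edge to its endpoints' difference, ∂[p,q] = q − p.
This gives a 6×15 integer matrix of rank 5; reducing to Smith normal form yields diagonal entries (1,1,1,1,1).

The boundary map ∂_2: C_2 → C_1 maps a triangle to the signed sum of its edges. For instance
  ∂[2,4,6] = [4,6] − [2,6] + [2,4],
  ∂[1,5,6] = [5,6] − [1,6] + [1,5].
As a 15×10 matrix over Z this has rank 10, with invariant factors (1,1,1,1,1,1,1,1,1,2).

Reading off H_k = ker ∂_k / im ∂_{k+1}:

  H_0: rank C_0 − rank ∂_1 = 6 − 5 = 1, and the invariant factors of ∂_1 are all 1, so H_0 ≅ Z.
  H_1: rank ker ∂_1 − rank ∂_2 = (15 − 5) − 10 = 0, and ∂_2 has invariant factor 2 > 1, so H_1 ≅ Z/2Z.
  H_2: rank ker ∂_2 − rank ∂_3 = (10 − 10) − 0 = 0, and there is no ∂_3, so H_2 ≅ 0.

(K is a triangulation of the real projective plane RP^2.)

H_0 = Z,  H_1 = Z/2Z,  H_2 = 0.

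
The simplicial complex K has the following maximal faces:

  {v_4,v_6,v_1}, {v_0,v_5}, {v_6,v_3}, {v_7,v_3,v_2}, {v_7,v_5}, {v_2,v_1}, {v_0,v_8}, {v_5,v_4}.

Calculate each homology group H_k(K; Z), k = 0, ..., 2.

H_0 = Z,  H_1 = Z^2,  H_2 = 0.

Order the vertices as v_0 < v_1 < v_2 < v_3 < v_4 < v_5 < v_6 < v_7 < v_8. Listing each simplex with vertices in this order, K has dimension 2 with simplices:

  0-simplices (9): [v_0], [v_1], [v_2], [v_3], [v_4], [v_5], [v_6], [v_7], [v_8]
  1-simplices (12): [v_0,v_5], [v_0,v_8], [v_1,v_2], [v_1,v_4], [v_1,v_6], [v_2,v_3], [v_2,v_7], [v_3,v_6], [v_3,v_7], [v_4,v_5], [v_4,v_6], [v_5,v_7]
  2-simplices (2): [v_1,v_4,v_6], [v_2,v_3,v_7]

giving chain groups C_0 ≅ Z^9, C_1 ≅ Z^12, C_2 ≅ Z^2.

The boundary map ∂_1: C_1 → C_0 maps an edge to its endpoints' difference, ∂[p,q] = q − p.
The 9×12 boundary matrix has rank 8 and Smith normal form diag(1,1,1,1,1,1,1,1).

∂_2: C_2 → C_1 maps a triangle to the signed sum of its edges. For instance
  ∂[v_1,v_4,v_6] = [v_4,v_6] − [v_1,v_6] + [v_1,v_4],
  ∂[v_2,v_3,v_7] = [v_3,v_7] − [v_2,v_7] + [v_2,v_3].
This gives a 12×2 integer matrix of rank 2; reducing to Smith normal form yields diagonal entries (1,1).

Computing H_k = (kernel of ∂_k) / (image of ∂_{k+1}):

  H_0: rank C_0 − rank ∂_1 = 9 − 8 = 1, and the invariant factors of ∂_1 are all 1, so H_0 ≅ Z.
  H_1: rank ker ∂_1 − rank ∂_2 = (12 − 8) − 2 = 2, and the invariant factors of ∂_2 are all 1, so H_1 ≅ Z^2.
  H_2: rank ker ∂_2 − rank ∂_3 = (2 − 2) − 0 = 0, and there is no ∂_3, so H_2 ≅ 0.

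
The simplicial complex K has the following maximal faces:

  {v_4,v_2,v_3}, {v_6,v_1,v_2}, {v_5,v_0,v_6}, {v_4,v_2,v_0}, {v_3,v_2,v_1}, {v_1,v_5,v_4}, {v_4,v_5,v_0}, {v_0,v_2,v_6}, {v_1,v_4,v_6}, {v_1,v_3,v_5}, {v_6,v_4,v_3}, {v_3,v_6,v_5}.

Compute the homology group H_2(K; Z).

Fix the vertex order v_0 < v_1 < v_2 < v_3 < v_4 < v_5 < v_6 and write every simplex with vertices in increasing order. Then dim K = 2 and the simplices of K are:

  0-simplices (7): [v_0], [v_1], [v_2], [v_3], [v_4], [v_5], [v_6]
  1-simplices (18): (18 of them)
  2-simplices (12): (12 of them)

Hence C_0 ≅ Z^7, C_1 ≅ Z^18, C_2 ≅ Z^12.

The boundary map ∂_1: C_1 → C_0 maps an edge to its endpoints' difference, ∂[p,q] = q − p. For instance
  ∂[v_4,v_5] = [v_5] − [v_4].
The 7×18 boundary matrix has rank 6 and Smith normal form diag(1,1,1,1,1,1).

∂_2: C_2 → C_1 sends each 2-simplex [p,q,r] to [q,r] − [p,r] + [p,q]. For instance
  ∂[v_2,v_3,v_4] = [v_3,v_4] − [v_2,v_4] + [v_2,v_3],
  ∂[v_1,v_2,v_6] = [v_2,v_6] − [v_1,v_6] + [v_1,v_2].
As a 18×12 matrix over Z this has rank 12, with invariant factors (1,1,1,1,1,1,1,1,1,1,1,2).

Reading off H_k = ker ∂_k / im ∂_{k+1}:

  H_2: rank ker ∂_2 − rank ∂_3 = (12 − 12) − 0 = 0, and there is no ∂_3, so H_2 = 0.

H_2 ≅ 0.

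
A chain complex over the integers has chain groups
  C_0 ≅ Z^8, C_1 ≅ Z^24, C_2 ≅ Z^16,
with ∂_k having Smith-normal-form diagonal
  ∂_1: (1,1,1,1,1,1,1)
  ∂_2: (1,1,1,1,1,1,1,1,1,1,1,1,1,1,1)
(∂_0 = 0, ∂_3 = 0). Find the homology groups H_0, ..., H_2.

H_0: b_0 = 8 − 0 − 7 = 1; torsion from ∂_1 factors > 1: none. So H_0 ≅ Z.
H_1: b_1 = 24 − 7 − 15 = 2; torsion from ∂_2 factors > 1: none. So H_1 ≅ Z^2.
H_2: b_2 = 16 − 15 − 0 = 1; torsion from ∂_3 factors > 1: none. So H_2 ≅ Z.

H_0 ≅ Z,  H_1 ≅ Z^2,  H_2 ≅ Z.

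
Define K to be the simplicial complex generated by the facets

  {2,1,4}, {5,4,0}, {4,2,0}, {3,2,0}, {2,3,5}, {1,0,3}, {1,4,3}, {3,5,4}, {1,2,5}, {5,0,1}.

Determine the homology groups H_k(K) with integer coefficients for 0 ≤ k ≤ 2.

H_0 ≅ Z,  H_1 ≅ Z/2Z,  H_2 = 0.

We work with the vertex ordering 0 < 1 < 2 < 3 < 4 < 5. The simplices of K, each written with vertices in increasing order, are:

  0-simplices (6): [0], [1], [2], [3], [4], [5]
  1-simplices (15): [0,1], [0,2], [0,3], [0,4], [0,5], [1,2], [1,3], [1,4], [1,5], [2,3], [2,4], [2,5], [3,4], [3,5], [4,5]
  2-simplices (10): [0,1,3], [0,1,5], [0,2,3], [0,2,4], [0,4,5], [1,2,4], [1,2,5], [1,3,4], [2,3,5], [3,4,5]

Hence C_0 ≅ Z^6, C_1 ≅ Z^15, C_2 ≅ Z^10.

Boundary ∂_1: C_1 → C_0 is given by ∂[p,q] = [q] − [p]. For instance
  ∂[0,2] = [2] − [0].
As a 6×15 matrix over Z this has rank 5, with invariant factors (1,1,1,1,1).

The boundary map ∂_2: C_2 → C_1 sends each 2-simplex [p,q,r] to [q,r] − [p,r] + [p,q]. For instance
  ∂[1,3,4] = [3,4] − [1,4] + [1,3],
  ∂[2,3,5] = [3,5] − [2,5] + [2,3].
The 15×10 boundary matrix has rank 10 and Smith normal form diag(1,1,1,1,1,1,1,1,1,2).

Reading off H_k = ker ∂_k / im ∂_{k+1}:

  H_0: rank C_0 − rank ∂_1 = 6 − 5 = 1, and the invariant factors of ∂_1 are all 1, so H_0 = Z.
  H_1: rank ker ∂_1 − rank ∂_2 = (15 − 5) − 10 = 0, and ∂_2 has invariant factor 2 > 1, so H_1 = Z/2Z.
  H_2: rank ker ∂_2 − rank ∂_3 = (10 − 10) − 0 = 0, and there is no ∂_3, so H_2 = 0.

As a check, the Euler characteristic is 6 − 15 + 10 = 1, which agrees with 1 − 0 + 0 = 1.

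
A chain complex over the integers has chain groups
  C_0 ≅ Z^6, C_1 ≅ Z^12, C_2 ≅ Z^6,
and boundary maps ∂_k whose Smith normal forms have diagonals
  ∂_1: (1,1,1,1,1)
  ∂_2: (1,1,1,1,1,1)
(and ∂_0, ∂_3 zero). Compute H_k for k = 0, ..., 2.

H_0 = Z,  H_1 = Z,  H_2 = 0.

H_0: b_0 = 6 − 0 − 5 = 1; torsion from ∂_1 factors > 1: none. So H_0 = Z.
H_1: b_1 = 12 − 5 − 6 = 1; torsion from ∂_2 factors > 1: none. So H_1 = Z.
H_2: b_2 = 6 − 6 − 0 = 0; torsion from ∂_3 factors > 1: none. So H_2 = 0.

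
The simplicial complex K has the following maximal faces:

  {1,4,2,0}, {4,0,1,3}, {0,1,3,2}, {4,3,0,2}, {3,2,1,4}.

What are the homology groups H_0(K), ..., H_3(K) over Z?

H_0 ≅ Z,  H_1 = 0,  H_2 = 0,  H_3 ≅ Z.

We work with the vertex ordering 0 < 1 < 2 < 3 < 4. The simplices of K, each written with vertices in increasing order, are:

  0-simplices (5): [0], [1], [2], [3], [4]
  1-simplices (10): [0,1], [0,2], [0,3], [0,4], [1,2], [1,3], [1,4], [2,3], [2,4], [3,4]
  2-simplices (10): [0,1,2], [0,1,3], [0,1,4], [0,2,3], [0,2,4], [0,3,4], [1,2,3], [1,2,4], [1,3,4], [2,3,4]
  3-simplices (5): [0,1,2,3], [0,1,2,4], [0,1,3,4], [0,2,3,4], [1,2,3,4]

so the chain groups are C_0 ≅ Z^5, C_1 ≅ Z^10, C_2 ≅ Z^10, C_3 ≅ Z^5.

The boundary map ∂_1: C_1 → C_0 is given by ∂[p,q] = [q] − [p].
As a 5×10 matrix over Z this has rank 4, with invariant factors (1,1,1,1).

Boundary ∂_2: C_2 → C_1 sends each 2-simplex [p,q,r] to [q,r] − [p,r] + [p,q]. For instance
  ∂[2,3,4] = [3,4] − [2,4] + [2,3],
  ∂[1,2,3] = [2,3] − [1,3] + [1,2].
The 10×10 boundary matrix has rank 6 and Smith normal form diag(1,1,1,1,1,1).

The boundary map ∂_3: C_3 → C_2 sends each 3-simplex σ to the alternating sum Σ_i (−1)^i (σ with its i-th vertex removed). For instance
  ∂[0,1,2,3] = [1,2,3] − [0,2,3] + [0,1,3] − [0,1,2],
  ∂[0,1,2,4] = [1,2,4] − [0,2,4] + [0,1,4] − [0,1,2].
The 10×5 boundary matrix has rank 4 and Smith normal form diag(1,1,1,1).

From H_k ≅ ker(∂_k) / im(∂_{k+1}) we obtain:

  H_0: rank C_0 − rank ∂_1 = 5 − 4 = 1, and the invariant factors of ∂_1 are all 1, so H_0 ≅ Z.
  H_1: rank ker ∂_1 − rank ∂_2 = (10 − 4) − 6 = 0, and the invariant factors of ∂_2 are all 1, so H_1 ≅ 0.
  H_2: rank ker ∂_2 − rank ∂_3 = (10 − 6) − 4 = 0, and the invariant factors of ∂_3 are all 1, so H_2 ≅ 0.
  H_3: rank ker ∂_3 − rank ∂_4 = (5 − 4) − 0 = 1, and there is no ∂_4, so H_3 ≅ Z.

As a check, the Euler characteristic is 5 − 10 + 10 − 5 = 0, which agrees with 1 − 0 + 0 − 1 = 0.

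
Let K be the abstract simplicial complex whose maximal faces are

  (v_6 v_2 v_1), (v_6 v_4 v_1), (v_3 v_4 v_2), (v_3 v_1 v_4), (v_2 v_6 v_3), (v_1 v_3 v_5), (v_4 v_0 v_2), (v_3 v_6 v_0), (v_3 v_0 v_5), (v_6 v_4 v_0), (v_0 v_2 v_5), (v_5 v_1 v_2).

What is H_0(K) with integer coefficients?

K has 7 vertices, 18 edges, 12 triangles.
rank ∂_0 = 0, rank ∂_1 = 6 ⇒ b_0 = 7 − 0 − 6 = 1; all invariant factors of ∂_1 are 1 so no torsion. So H_0 ≅ Z.

H_0 ≅ Z.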